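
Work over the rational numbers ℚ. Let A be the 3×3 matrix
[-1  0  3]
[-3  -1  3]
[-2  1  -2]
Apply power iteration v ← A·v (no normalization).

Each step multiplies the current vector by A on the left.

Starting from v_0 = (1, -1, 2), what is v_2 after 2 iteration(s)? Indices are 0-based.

v_0 = (1, -1, 2).
v_1 = A·v_0 = (5, 4, -7).
v_2 = A·v_1 = (-26, -40, 8).

v_2 = (-26, -40, 8)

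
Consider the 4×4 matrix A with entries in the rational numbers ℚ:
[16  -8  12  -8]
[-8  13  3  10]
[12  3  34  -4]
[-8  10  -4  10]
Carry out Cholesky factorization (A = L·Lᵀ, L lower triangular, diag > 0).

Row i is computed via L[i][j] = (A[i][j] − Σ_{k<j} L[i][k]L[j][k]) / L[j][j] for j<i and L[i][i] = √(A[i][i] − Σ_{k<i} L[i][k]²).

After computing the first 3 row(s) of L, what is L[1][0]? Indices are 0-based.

Step 1: L[0][0] = √(16) = 4.
  L[1][0] = (-8) / L[0][0] = -2.
Step 2: L[1][1] = √(9) = 3.
  L[2][0] = (12) / L[0][0] = 3.
  L[2][1] = (9) / L[1][1] = 3.
Step 3: L[2][2] = √(16) = 4.

L[1][0] = -2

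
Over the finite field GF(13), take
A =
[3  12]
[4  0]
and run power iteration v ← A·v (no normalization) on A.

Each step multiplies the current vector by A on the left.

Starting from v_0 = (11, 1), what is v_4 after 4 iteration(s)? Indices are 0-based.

v_0 = (11, 1).
v_1 = A·v_0 = (6, 5).
v_2 = A·v_1 = (0, 11).
v_3 = A·v_2 = (2, 0).
v_4 = A·v_3 = (6, 8).

v_4 = (6, 8)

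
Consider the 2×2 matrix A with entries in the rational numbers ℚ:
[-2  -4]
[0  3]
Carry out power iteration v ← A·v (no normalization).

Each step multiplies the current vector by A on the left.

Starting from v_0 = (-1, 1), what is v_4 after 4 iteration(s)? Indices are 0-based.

v_4 = (-68, 81)

v_0 = (-1, 1).
v_1 = A·v_0 = (-2, 3).
v_2 = A·v_1 = (-8, 9).
v_3 = A·v_2 = (-20, 27).
v_4 = A·v_3 = (-68, 81).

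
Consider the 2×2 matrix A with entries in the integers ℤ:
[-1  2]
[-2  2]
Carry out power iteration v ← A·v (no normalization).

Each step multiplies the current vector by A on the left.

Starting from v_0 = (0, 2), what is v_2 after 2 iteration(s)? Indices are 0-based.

v_0 = (0, 2).
v_1 = A·v_0 = (4, 4).
v_2 = A·v_1 = (4, 0).

v_2 = (4, 0)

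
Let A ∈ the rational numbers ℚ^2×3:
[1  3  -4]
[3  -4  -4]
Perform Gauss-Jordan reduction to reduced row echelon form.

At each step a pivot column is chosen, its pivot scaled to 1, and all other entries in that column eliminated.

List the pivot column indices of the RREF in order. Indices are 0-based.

pivot columns: 0, 1

pivot(0,0)=1: scale R0 → (1, 3, -4)
  clear (1,0): R1 −= (3)R0 → (0, -13, 8)
pivot(1,1)=-13: scale R1 → (0, 1, -8/13)
  clear (0,1): R0 −= (3)R1 → (1, 0, -28/13)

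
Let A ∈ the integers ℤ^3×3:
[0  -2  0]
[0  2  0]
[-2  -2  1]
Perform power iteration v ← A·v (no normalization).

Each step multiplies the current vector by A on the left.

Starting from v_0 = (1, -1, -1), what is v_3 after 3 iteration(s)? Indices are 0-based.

v_0 = (1, -1, -1).
v_1 = A·v_0 = (2, -2, -1).
v_2 = A·v_1 = (4, -4, -1).
v_3 = A·v_2 = (8, -8, -1).

v_3 = (8, -8, -1)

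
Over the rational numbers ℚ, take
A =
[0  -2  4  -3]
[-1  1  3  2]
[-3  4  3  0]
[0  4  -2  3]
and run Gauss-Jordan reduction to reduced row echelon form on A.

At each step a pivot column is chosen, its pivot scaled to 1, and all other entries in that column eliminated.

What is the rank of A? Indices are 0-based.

rank = 4

[1] R0 <-> R1
[1] R0 /= -1  ⇒  (1, -1, -3, -2)
     R2 -= -3·R0  ⇒  (0, 1, -6, -6)
[2] R1 /= -2  ⇒  (0, 1, -2, 3/2)
     R0 -= -1·R1  ⇒  (1, 0, -5, -1/2)
     R2 -= 1·R1  ⇒  (0, 0, -4, -15/2)
     R3 -= 4·R1  ⇒  (0, 0, 6, -3)
[3] R2 /= -4  ⇒  (0, 0, 1, 15/8)
     R0 -= -5·R2  ⇒  (1, 0, 0, 71/8)
     R1 -= -2·R2  ⇒  (0, 1, 0, 21/4)
     R3 -= 6·R2  ⇒  (0, 0, 0, -57/4)
[4] R3 /= -57/4  ⇒  (0, 0, 0, 1)
     R0 -= 71/8·R3  ⇒  (1, 0, 0, 0)
     R1 -= 21/4·R3  ⇒  (0, 1, 0, 0)
     R2 -= 15/8·R3  ⇒  (0, 0, 1, 0)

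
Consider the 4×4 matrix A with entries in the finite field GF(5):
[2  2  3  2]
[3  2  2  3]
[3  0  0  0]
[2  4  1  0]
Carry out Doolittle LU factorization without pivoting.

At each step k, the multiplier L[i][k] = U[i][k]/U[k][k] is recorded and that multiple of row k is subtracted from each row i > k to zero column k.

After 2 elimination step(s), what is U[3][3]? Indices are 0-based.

Step 1: pivot at (0,0) is 2.
  row1 ← row1 − (4)·row0  ⇒  L[1][0]=4, U row1=(0, 4, 0, 0)
  row2 ← row2 − (4)·row0  ⇒  L[2][0]=4, U row2=(0, 2, 3, 2)
  row3 ← row3 − (1)·row0  ⇒  L[3][0]=1, U row3=(0, 2, 3, 3)
Step 2: pivot at (1,1) is 4.
  row2 ← row2 − (3)·row1  ⇒  L[2][1]=3, U row2=(0, 0, 3, 2)
  row3 ← row3 − (3)·row1  ⇒  L[3][1]=3, U row3=(0, 0, 3, 3)

U[3][3] = 3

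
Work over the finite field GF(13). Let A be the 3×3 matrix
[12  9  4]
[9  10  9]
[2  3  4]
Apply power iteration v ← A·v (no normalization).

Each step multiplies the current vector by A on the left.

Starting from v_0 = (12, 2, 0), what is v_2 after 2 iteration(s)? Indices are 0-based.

v_2 = (5, 5, 9)

v_0 = (12, 2, 0).
v_1 = A·v_0 = (6, 11, 4).
v_2 = A·v_1 = (5, 5, 9).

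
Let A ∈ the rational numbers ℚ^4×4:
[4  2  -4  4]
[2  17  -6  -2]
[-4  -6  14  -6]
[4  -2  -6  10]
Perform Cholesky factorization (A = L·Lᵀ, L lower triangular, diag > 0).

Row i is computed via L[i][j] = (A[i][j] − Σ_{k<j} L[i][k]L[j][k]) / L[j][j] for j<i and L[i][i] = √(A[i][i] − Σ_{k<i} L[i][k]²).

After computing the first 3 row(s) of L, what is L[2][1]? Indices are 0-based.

L[2][1] = -1

Step 1: L[0][0] = √(4) = 2.
  L[1][0] = (2) / L[0][0] = 1.
Step 2: L[1][1] = √(16) = 4.
  L[2][0] = (-4) / L[0][0] = -2.
  L[2][1] = (-4) / L[1][1] = -1.
Step 3: L[2][2] = √(9) = 3.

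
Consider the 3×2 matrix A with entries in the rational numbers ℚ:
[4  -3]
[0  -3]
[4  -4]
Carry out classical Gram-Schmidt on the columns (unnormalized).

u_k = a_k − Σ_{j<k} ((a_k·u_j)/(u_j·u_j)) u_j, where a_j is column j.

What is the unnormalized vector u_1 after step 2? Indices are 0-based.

u_1 = (1/2, -3, -1/2)

Step 1: u_0 = a_0 = (4, 0, 4).
Step 2: u_1 = a_1 − (-7/8)·u_0 = (1/2, -3, -1/2).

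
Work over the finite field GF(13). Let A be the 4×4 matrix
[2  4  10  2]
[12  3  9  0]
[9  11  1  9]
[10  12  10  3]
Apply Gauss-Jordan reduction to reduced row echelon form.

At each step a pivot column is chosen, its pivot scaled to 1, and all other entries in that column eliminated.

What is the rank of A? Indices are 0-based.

pivot(0,0)=2: scale R0 → (1, 2, 5, 1)
  clear (1,0): R1 −= (12)R0 → (0, 5, 1, 1)
  clear (2,0): R2 −= (9)R0 → (0, 6, 8, 0)
  clear (3,0): R3 −= (10)R0 → (0, 5, 12, 6)
pivot(1,1)=5: scale R1 → (0, 1, 8, 8)
  clear (0,1): R0 −= (2)R1 → (1, 0, 2, 11)
  clear (2,1): R2 −= (6)R1 → (0, 0, 12, 4)
  clear (3,1): R3 −= (5)R1 → (0, 0, 11, 5)
pivot(2,2)=12: scale R2 → (0, 0, 1, 9)
  clear (0,2): R0 −= (2)R2 → (1, 0, 0, 6)
  clear (1,2): R1 −= (8)R2 → (0, 1, 0, 1)
  clear (3,2): R3 −= (11)R2 → (0, 0, 0, 10)
pivot(3,3)=10: scale R3 → (0, 0, 0, 1)
  clear (0,3): R0 −= (6)R3 → (1, 0, 0, 0)
  clear (1,3): R1 −= (1)R3 → (0, 1, 0, 0)
  clear (2,3): R2 −= (9)R3 → (0, 0, 1, 0)

rank = 4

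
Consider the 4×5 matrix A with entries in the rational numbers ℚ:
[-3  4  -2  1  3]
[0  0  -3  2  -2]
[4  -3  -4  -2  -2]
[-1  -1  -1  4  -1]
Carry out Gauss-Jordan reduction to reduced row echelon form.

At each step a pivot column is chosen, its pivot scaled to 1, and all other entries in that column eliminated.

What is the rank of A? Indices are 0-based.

rank = 4

[1] R0 /= -3  ⇒  (1, -4/3, 2/3, -1/3, -1)
     R2 -= 4·R0  ⇒  (0, 7/3, -20/3, -2/3, 2)
     R3 -= -1·R0  ⇒  (0, -7/3, -1/3, 11/3, -2)
[2] R1 <-> R2
[2] R1 /= 7/3  ⇒  (0, 1, -20/7, -2/7, 6/7)
     R0 -= -4/3·R1  ⇒  (1, 0, -22/7, -5/7, 1/7)
     R3 -= -7/3·R1  ⇒  (0, 0, -7, 3, 0)
[3] R2 /= -3  ⇒  (0, 0, 1, -2/3, 2/3)
     R0 -= -22/7·R2  ⇒  (1, 0, 0, -59/21, 47/21)
     R1 -= -20/7·R2  ⇒  (0, 1, 0, -46/21, 58/21)
     R3 -= -7·R2  ⇒  (0, 0, 0, -5/3, 14/3)
[4] R3 /= -5/3  ⇒  (0, 0, 0, 1, -14/5)
     R0 -= -59/21·R3  ⇒  (1, 0, 0, 0, -197/35)
     R1 -= -46/21·R3  ⇒  (0, 1, 0, 0, -118/35)
     R2 -= -2/3·R3  ⇒  (0, 0, 1, 0, -6/5)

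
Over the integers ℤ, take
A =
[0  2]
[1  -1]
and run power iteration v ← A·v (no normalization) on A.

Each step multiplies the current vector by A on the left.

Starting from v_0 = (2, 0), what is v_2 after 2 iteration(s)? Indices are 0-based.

v_2 = (4, -2)

v_0 = (2, 0).
v_1 = A·v_0 = (0, 2).
v_2 = A·v_1 = (4, -2).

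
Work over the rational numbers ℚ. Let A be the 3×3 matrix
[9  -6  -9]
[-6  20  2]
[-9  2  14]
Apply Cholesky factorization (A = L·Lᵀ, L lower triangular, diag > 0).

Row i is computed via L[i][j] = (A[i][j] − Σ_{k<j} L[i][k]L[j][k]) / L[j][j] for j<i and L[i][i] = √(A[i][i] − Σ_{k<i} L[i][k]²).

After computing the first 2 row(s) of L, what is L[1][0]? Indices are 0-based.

Step 1: L[0][0] = √(9) = 3.
  L[1][0] = (-6) / L[0][0] = -2.
Step 2: L[1][1] = √(16) = 4.

L[1][0] = -2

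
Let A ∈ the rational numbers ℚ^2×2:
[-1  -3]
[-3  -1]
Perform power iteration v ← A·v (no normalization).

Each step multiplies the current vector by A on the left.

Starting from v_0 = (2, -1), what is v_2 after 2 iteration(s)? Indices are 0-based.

v_0 = (2, -1).
v_1 = A·v_0 = (1, -5).
v_2 = A·v_1 = (14, 2).

v_2 = (14, 2)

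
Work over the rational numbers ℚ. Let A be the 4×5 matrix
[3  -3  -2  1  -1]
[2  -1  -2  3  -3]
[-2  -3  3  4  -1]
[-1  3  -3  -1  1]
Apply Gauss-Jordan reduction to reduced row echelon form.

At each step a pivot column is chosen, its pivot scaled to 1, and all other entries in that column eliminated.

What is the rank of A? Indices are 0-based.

rank = 4

[1] R0 /= 3  ⇒  (1, -1, -2/3, 1/3, -1/3)
     R1 -= 2·R0  ⇒  (0, 1, -2/3, 7/3, -7/3)
     R2 -= -2·R0  ⇒  (0, -5, 5/3, 14/3, -5/3)
     R3 -= -1·R0  ⇒  (0, 2, -11/3, -2/3, 2/3)
[2] R1 /= 1  ⇒  (0, 1, -2/3, 7/3, -7/3)
     R0 -= -1·R1  ⇒  (1, 0, -4/3, 8/3, -8/3)
     R2 -= -5·R1  ⇒  (0, 0, -5/3, 49/3, -40/3)
     R3 -= 2·R1  ⇒  (0, 0, -7/3, -16/3, 16/3)
[3] R2 /= -5/3  ⇒  (0, 0, 1, -49/5, 8)
     R0 -= -4/3·R2  ⇒  (1, 0, 0, -52/5, 8)
     R1 -= -2/3·R2  ⇒  (0, 1, 0, -21/5, 3)
     R3 -= -7/3·R2  ⇒  (0, 0, 0, -141/5, 24)
[4] R3 /= -141/5  ⇒  (0, 0, 0, 1, -40/47)
     R0 -= -52/5·R3  ⇒  (1, 0, 0, 0, -40/47)
     R1 -= -21/5·R3  ⇒  (0, 1, 0, 0, -27/47)
     R2 -= -49/5·R3  ⇒  (0, 0, 1, 0, -16/47)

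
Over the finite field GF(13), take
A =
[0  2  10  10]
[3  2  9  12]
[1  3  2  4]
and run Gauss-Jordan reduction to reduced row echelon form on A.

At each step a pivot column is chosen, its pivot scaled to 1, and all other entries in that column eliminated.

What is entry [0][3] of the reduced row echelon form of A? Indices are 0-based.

M[0][3] = 2

[1] R0 <-> R1
[1] R0 /= 3  ⇒  (1, 5, 3, 4)
     R2 -= 1·R0  ⇒  (0, 11, 12, 0)
[2] R1 /= 2  ⇒  (0, 1, 5, 5)
     R0 -= 5·R1  ⇒  (1, 0, 4, 5)
     R2 -= 11·R1  ⇒  (0, 0, 9, 10)
[3] R2 /= 9  ⇒  (0, 0, 1, 4)
     R0 -= 4·R2  ⇒  (1, 0, 0, 2)
     R1 -= 5·R2  ⇒  (0, 1, 0, 11)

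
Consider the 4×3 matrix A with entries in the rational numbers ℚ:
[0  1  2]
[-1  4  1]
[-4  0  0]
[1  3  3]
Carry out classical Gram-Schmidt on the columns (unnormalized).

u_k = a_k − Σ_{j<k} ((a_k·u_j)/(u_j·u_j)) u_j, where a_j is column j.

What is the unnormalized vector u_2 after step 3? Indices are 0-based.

u_2 = (662/467, -554/467, 268/467, 518/467)

Step 1: u_0 = a_0 = (0, -1, -4, 1).
Step 2: u_1 = a_1 − (-1/18)·u_0 = (1, 71/18, -2/9, 55/18).
Step 3: u_2 = a_2 − (1/9)·u_0 − (272/467)·u_1 = (662/467, -554/467, 268/467, 518/467).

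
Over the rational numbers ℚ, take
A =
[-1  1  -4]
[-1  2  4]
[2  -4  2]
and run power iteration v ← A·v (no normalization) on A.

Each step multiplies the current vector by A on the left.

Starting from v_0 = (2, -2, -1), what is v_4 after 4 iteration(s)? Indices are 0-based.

v_0 = (2, -2, -1).
v_1 = A·v_0 = (0, -10, 10).
v_2 = A·v_1 = (-50, 20, 60).
v_3 = A·v_2 = (-170, 330, -60).
v_4 = A·v_3 = (740, 590, -1780).

v_4 = (740, 590, -1780)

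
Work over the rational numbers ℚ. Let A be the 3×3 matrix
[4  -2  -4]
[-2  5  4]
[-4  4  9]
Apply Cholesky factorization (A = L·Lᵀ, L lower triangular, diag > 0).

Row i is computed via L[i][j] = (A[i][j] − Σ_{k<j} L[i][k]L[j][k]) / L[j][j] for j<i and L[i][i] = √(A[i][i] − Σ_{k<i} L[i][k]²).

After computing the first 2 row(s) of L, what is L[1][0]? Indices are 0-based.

Step 1: L[0][0] = √(4) = 2.
  L[1][0] = (-2) / L[0][0] = -1.
Step 2: L[1][1] = √(4) = 2.

L[1][0] = -1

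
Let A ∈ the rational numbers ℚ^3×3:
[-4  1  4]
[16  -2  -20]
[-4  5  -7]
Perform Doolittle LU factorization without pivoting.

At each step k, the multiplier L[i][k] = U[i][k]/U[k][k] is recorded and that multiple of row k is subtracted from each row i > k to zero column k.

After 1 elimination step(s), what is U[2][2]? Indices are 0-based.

[col 0] pivot -4
  R1 -= -4*R0 → (0, 2, -4)  (L[1][0] := -4)
  R2 -= 1*R0 → (0, 4, -11)  (L[2][0] := 1)

U[2][2] = -11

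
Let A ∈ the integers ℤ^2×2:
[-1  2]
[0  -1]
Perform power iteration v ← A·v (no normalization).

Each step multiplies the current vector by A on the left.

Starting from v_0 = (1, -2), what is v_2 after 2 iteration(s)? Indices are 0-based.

v_2 = (9, -2)

v_0 = (1, -2).
v_1 = A·v_0 = (-5, 2).
v_2 = A·v_1 = (9, -2).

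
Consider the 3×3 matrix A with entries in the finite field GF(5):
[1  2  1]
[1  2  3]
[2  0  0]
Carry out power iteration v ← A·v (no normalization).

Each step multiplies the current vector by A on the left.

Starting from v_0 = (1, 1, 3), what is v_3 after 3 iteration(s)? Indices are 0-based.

v_0 = (1, 1, 3).
v_1 = A·v_0 = (1, 2, 2).
v_2 = A·v_1 = (2, 1, 2).
v_3 = A·v_2 = (1, 0, 4).

v_3 = (1, 0, 4)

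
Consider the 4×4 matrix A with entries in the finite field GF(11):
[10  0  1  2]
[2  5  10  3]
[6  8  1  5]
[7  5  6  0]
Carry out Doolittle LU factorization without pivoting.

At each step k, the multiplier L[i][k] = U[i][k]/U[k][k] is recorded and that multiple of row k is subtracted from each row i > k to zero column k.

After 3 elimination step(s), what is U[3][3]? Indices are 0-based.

k=0: U[0][0]=10
  eliminate (1,0): mult=9, new row 1: (0, 5, 1, 7); set L[1][0]=9
  eliminate (2,0): mult=5, new row 2: (0, 8, 7, 6); set L[2][0]=5
  eliminate (3,0): mult=4, new row 3: (0, 5, 2, 3); set L[3][0]=4
k=1: U[1][1]=5
  eliminate (2,1): mult=6, new row 2: (0, 0, 1, 8); set L[2][1]=6
  eliminate (3,1): mult=1, new row 3: (0, 0, 1, 7); set L[3][1]=1
k=2: U[2][2]=1
  eliminate (3,2): mult=1, new row 3: (0, 0, 0, 10); set L[3][2]=1

U[3][3] = 10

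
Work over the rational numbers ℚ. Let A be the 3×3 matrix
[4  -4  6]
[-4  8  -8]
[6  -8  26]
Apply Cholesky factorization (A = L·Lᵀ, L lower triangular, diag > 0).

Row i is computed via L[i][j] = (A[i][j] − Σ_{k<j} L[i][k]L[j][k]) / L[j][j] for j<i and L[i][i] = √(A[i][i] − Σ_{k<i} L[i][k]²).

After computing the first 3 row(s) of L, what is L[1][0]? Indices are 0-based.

L[1][0] = -2

Step 1: L[0][0] = √(4) = 2.
  L[1][0] = (-4) / L[0][0] = -2.
Step 2: L[1][1] = √(4) = 2.
  L[2][0] = (6) / L[0][0] = 3.
  L[2][1] = (-2) / L[1][1] = -1.
Step 3: L[2][2] = √(16) = 4.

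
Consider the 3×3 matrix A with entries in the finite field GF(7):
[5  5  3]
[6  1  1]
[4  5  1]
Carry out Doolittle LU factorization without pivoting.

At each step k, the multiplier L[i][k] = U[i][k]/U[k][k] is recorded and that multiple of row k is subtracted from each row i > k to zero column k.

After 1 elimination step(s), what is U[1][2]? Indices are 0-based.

k=0: U[0][0]=5
  eliminate (1,0): mult=4, new row 1: (0, 2, 3); set L[1][0]=4
  eliminate (2,0): mult=5, new row 2: (0, 1, 0); set L[2][0]=5

U[1][2] = 3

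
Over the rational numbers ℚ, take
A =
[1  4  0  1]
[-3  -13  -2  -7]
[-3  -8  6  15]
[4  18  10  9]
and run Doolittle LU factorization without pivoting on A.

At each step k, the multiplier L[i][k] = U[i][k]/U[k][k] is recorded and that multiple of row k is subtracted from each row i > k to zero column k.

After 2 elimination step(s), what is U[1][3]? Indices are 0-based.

U[1][3] = -4

Step 1: pivot at (0,0) is 1.
  row1 ← row1 − (-3)·row0  ⇒  L[1][0]=-3, U row1=(0, -1, -2, -4)
  row2 ← row2 − (-3)·row0  ⇒  L[2][0]=-3, U row2=(0, 4, 6, 18)
  row3 ← row3 − (4)·row0  ⇒  L[3][0]=4, U row3=(0, 2, 10, 5)
Step 2: pivot at (1,1) is -1.
  row2 ← row2 − (-4)·row1  ⇒  L[2][1]=-4, U row2=(0, 0, -2, 2)
  row3 ← row3 − (-2)·row1  ⇒  L[3][1]=-2, U row3=(0, 0, 6, -3)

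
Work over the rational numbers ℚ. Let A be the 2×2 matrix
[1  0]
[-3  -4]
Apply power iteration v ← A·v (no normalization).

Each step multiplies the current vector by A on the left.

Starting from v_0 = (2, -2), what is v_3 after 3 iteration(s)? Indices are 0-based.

v_0 = (2, -2).
v_1 = A·v_0 = (2, 2).
v_2 = A·v_1 = (2, -14).
v_3 = A·v_2 = (2, 50).

v_3 = (2, 50)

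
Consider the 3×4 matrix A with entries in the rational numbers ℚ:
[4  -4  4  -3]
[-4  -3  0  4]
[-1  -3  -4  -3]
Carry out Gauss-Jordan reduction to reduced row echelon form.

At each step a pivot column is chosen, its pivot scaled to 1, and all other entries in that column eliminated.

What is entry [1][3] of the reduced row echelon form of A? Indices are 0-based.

pivot(0,0)=4: scale R0 → (1, -1, 1, -3/4)
  clear (1,0): R1 −= (-4)R0 → (0, -7, 4, 1)
  clear (2,0): R2 −= (-1)R0 → (0, -4, -3, -15/4)
pivot(1,1)=-7: scale R1 → (0, 1, -4/7, -1/7)
  clear (0,1): R0 −= (-1)R1 → (1, 0, 3/7, -25/28)
  clear (2,1): R2 −= (-4)R1 → (0, 0, -37/7, -121/28)
pivot(2,2)=-37/7: scale R2 → (0, 0, 1, 121/148)
  clear (0,2): R0 −= (3/7)R2 → (1, 0, 0, -46/37)
  clear (1,2): R1 −= (-4/7)R2 → (0, 1, 0, 12/37)

M[1][3] = 12/37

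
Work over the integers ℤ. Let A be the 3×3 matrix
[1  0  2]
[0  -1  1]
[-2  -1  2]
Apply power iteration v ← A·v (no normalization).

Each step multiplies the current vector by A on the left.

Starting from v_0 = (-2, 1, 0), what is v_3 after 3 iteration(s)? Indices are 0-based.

v_0 = (-2, 1, 0).
v_1 = A·v_0 = (-2, -1, 3).
v_2 = A·v_1 = (4, 4, 11).
v_3 = A·v_2 = (26, 7, 10).

v_3 = (26, 7, 10)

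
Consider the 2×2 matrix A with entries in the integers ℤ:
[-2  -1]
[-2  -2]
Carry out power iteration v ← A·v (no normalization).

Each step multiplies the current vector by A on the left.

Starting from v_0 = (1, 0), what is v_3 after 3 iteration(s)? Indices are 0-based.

v_0 = (1, 0).
v_1 = A·v_0 = (-2, -2).
v_2 = A·v_1 = (6, 8).
v_3 = A·v_2 = (-20, -28).

v_3 = (-20, -28)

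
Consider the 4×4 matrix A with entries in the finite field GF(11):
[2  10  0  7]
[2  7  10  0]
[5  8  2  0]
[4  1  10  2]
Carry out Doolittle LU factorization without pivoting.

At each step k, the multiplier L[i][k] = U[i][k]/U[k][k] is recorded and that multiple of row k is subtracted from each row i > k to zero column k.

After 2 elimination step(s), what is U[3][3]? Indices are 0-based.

U[3][3] = 3

Step 1: pivot at (0,0) is 2.
  row1 ← row1 − (1)·row0  ⇒  L[1][0]=1, U row1=(0, 8, 10, 4)
  row2 ← row2 − (8)·row0  ⇒  L[2][0]=8, U row2=(0, 5, 2, 10)
  row3 ← row3 − (2)·row0  ⇒  L[3][0]=2, U row3=(0, 3, 10, 10)
Step 2: pivot at (1,1) is 8.
  row2 ← row2 − (2)·row1  ⇒  L[2][1]=2, U row2=(0, 0, 4, 2)
  row3 ← row3 − (10)·row1  ⇒  L[3][1]=10, U row3=(0, 0, 9, 3)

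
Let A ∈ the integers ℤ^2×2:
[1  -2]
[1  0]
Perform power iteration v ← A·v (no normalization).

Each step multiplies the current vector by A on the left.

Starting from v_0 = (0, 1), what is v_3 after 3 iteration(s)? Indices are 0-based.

v_3 = (2, -2)

v_0 = (0, 1).
v_1 = A·v_0 = (-2, 0).
v_2 = A·v_1 = (-2, -2).
v_3 = A·v_2 = (2, -2).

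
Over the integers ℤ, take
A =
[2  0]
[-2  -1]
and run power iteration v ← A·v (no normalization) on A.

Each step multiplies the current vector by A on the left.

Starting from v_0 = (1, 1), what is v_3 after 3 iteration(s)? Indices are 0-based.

v_0 = (1, 1).
v_1 = A·v_0 = (2, -3).
v_2 = A·v_1 = (4, -1).
v_3 = A·v_2 = (8, -7).

v_3 = (8, -7)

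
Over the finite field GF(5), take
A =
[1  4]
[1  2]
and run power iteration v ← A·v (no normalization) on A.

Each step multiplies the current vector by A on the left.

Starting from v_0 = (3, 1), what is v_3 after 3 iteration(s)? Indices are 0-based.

v_0 = (3, 1).
v_1 = A·v_0 = (2, 0).
v_2 = A·v_1 = (2, 2).
v_3 = A·v_2 = (0, 1).

v_3 = (0, 1)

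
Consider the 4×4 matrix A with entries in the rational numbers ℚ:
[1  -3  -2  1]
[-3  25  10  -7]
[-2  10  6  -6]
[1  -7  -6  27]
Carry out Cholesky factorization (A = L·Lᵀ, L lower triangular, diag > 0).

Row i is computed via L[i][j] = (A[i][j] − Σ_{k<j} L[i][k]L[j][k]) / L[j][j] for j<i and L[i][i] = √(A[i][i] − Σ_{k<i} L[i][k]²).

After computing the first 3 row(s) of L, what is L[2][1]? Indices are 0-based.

Step 1: L[0][0] = √(1) = 1.
  L[1][0] = (-3) / L[0][0] = -3.
Step 2: L[1][1] = √(16) = 4.
  L[2][0] = (-2) / L[0][0] = -2.
  L[2][1] = (4) / L[1][1] = 1.
Step 3: L[2][2] = √(1) = 1.

L[2][1] = 1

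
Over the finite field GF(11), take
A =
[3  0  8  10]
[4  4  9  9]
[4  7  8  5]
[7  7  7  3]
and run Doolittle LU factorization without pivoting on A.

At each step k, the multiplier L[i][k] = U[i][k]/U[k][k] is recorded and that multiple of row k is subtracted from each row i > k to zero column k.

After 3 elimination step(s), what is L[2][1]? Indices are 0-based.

L[2][1] = 10

k=0: U[0][0]=3
  eliminate (1,0): mult=5, new row 1: (0, 4, 2, 3); set L[1][0]=5
  eliminate (2,0): mult=5, new row 2: (0, 7, 1, 10); set L[2][0]=5
  eliminate (3,0): mult=6, new row 3: (0, 7, 3, 9); set L[3][0]=6
k=1: U[1][1]=4
  eliminate (2,1): mult=10, new row 2: (0, 0, 3, 2); set L[2][1]=10
  eliminate (3,1): mult=10, new row 3: (0, 0, 5, 1); set L[3][1]=10
k=2: U[2][2]=3
  eliminate (3,2): mult=9, new row 3: (0, 0, 0, 5); set L[3][2]=9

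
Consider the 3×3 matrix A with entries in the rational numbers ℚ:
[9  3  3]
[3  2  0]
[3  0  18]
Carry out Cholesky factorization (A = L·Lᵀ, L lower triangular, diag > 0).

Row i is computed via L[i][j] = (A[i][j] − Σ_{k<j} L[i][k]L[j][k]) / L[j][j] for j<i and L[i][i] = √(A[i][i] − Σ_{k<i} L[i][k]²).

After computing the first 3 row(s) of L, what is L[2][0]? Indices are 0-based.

L[2][0] = 1

Step 1: L[0][0] = √(9) = 3.
  L[1][0] = (3) / L[0][0] = 1.
Step 2: L[1][1] = √(1) = 1.
  L[2][0] = (3) / L[0][0] = 1.
  L[2][1] = (-1) / L[1][1] = -1.
Step 3: L[2][2] = √(16) = 4.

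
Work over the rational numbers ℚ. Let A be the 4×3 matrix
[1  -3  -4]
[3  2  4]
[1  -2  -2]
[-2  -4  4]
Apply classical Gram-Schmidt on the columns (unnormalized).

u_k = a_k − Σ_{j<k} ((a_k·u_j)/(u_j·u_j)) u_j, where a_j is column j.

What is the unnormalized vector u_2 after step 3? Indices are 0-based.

Step 1: u_0 = a_0 = (1, 3, 1, -2).
Step 2: u_1 = a_1 − (3/5)·u_0 = (-18/5, 1/5, -13/5, -14/5).
Step 3: u_2 = a_2 − (-2/15)·u_0 − (1/3)·u_1 = (-8/3, 13/3, -1, 14/3).

u_2 = (-8/3, 13/3, -1, 14/3)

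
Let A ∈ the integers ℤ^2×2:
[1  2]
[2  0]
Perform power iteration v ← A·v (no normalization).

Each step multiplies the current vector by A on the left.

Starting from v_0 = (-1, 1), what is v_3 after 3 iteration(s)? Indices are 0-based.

v_3 = (1, -6)

v_0 = (-1, 1).
v_1 = A·v_0 = (1, -2).
v_2 = A·v_1 = (-3, 2).
v_3 = A·v_2 = (1, -6).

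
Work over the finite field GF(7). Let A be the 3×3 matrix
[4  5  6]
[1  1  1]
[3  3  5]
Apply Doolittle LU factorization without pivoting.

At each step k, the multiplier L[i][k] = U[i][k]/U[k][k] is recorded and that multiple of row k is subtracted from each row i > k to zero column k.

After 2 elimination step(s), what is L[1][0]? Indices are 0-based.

[col 0] pivot 4
  R1 -= 2*R0 → (0, 5, 3)  (L[1][0] := 2)
  R2 -= 6*R0 → (0, 1, 4)  (L[2][0] := 6)
[col 1] pivot 5
  R2 -= 3*R1 → (0, 0, 2)  (L[2][1] := 3)

L[1][0] = 2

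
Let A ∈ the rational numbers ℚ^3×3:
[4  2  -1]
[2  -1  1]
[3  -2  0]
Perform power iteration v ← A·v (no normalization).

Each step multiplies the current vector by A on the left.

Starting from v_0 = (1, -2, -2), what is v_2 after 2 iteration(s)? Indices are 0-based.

v_2 = (5, 9, 2)

v_0 = (1, -2, -2).
v_1 = A·v_0 = (2, 2, 7).
v_2 = A·v_1 = (5, 9, 2).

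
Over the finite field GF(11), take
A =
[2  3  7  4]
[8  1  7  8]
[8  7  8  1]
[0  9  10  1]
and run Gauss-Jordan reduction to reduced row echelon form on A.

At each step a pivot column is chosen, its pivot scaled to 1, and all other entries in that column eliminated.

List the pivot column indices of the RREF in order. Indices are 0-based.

pivot columns: 0, 1, 2, 3

pivot(0,0)=2: scale R0 → (1, 7, 9, 2)
  clear (1,0): R1 −= (8)R0 → (0, 0, 1, 3)
  clear (2,0): R2 −= (8)R0 → (0, 6, 2, 7)
pivot(1,1): swap R1↔R2
pivot(1,1)=6: scale R1 → (0, 1, 4, 3)
  clear (0,1): R0 −= (7)R1 → (1, 0, 3, 3)
  clear (3,1): R3 −= (9)R1 → (0, 0, 7, 7)
pivot(2,2)=1: scale R2 → (0, 0, 1, 3)
  clear (0,2): R0 −= (3)R2 → (1, 0, 0, 5)
  clear (1,2): R1 −= (4)R2 → (0, 1, 0, 2)
  clear (3,2): R3 −= (7)R2 → (0, 0, 0, 8)
pivot(3,3)=8: scale R3 → (0, 0, 0, 1)
  clear (0,3): R0 −= (5)R3 → (1, 0, 0, 0)
  clear (1,3): R1 −= (2)R3 → (0, 1, 0, 0)
  clear (2,3): R2 −= (3)R3 → (0, 0, 1, 0)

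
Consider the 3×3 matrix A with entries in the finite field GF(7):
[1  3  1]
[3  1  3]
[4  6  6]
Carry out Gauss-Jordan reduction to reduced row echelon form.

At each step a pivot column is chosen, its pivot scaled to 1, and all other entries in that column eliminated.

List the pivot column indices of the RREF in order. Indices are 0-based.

pivot columns: 0, 1, 2

step 1: normalize row 0 (÷1) = (1, 3, 1)
  row 1: subtract 3×row0 = (0, 6, 0)
  row 2: subtract 4×row0 = (0, 1, 2)
step 2: normalize row 1 (÷6) = (0, 1, 0)
  row 0: subtract 3×row1 = (1, 0, 1)
  row 2: subtract 1×row1 = (0, 0, 2)
step 3: normalize row 2 (÷2) = (0, 0, 1)
  row 0: subtract 1×row2 = (1, 0, 0)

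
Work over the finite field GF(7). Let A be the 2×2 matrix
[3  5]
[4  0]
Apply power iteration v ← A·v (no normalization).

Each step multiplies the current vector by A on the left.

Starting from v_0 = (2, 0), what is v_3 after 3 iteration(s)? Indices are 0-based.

v_3 = (0, 1)

v_0 = (2, 0).
v_1 = A·v_0 = (6, 1).
v_2 = A·v_1 = (2, 3).
v_3 = A·v_2 = (0, 1).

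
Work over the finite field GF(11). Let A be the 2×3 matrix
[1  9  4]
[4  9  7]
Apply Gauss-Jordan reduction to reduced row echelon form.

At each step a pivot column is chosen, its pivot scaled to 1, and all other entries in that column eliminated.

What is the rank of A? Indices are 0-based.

[1] R0 /= 1  ⇒  (1, 9, 4)
     R1 -= 4·R0  ⇒  (0, 6, 2)
[2] R1 /= 6  ⇒  (0, 1, 4)
     R0 -= 9·R1  ⇒  (1, 0, 1)

rank = 2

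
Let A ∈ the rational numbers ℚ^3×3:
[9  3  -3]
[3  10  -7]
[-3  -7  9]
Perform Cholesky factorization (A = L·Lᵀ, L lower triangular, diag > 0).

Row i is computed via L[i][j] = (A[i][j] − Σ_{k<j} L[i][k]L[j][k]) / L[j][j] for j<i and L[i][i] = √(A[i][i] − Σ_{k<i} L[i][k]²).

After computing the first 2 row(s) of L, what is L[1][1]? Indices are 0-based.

L[1][1] = 3

Step 1: L[0][0] = √(9) = 3.
  L[1][0] = (3) / L[0][0] = 1.
Step 2: L[1][1] = √(9) = 3.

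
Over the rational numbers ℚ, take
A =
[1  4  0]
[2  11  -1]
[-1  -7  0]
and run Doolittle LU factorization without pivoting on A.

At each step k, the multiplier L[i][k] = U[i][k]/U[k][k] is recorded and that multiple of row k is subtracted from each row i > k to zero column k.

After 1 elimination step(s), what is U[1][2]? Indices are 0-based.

k=0: U[0][0]=1
  eliminate (1,0): mult=2, new row 1: (0, 3, -1); set L[1][0]=2
  eliminate (2,0): mult=-1, new row 2: (0, -3, 0); set L[2][0]=-1

U[1][2] = -1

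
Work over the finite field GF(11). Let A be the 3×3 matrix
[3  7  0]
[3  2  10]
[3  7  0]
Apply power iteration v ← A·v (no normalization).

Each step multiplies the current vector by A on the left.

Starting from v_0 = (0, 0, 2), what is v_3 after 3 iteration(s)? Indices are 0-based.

v_0 = (0, 0, 2).
v_1 = A·v_0 = (0, 9, 0).
v_2 = A·v_1 = (8, 7, 8).
v_3 = A·v_2 = (7, 8, 7).

v_3 = (7, 8, 7)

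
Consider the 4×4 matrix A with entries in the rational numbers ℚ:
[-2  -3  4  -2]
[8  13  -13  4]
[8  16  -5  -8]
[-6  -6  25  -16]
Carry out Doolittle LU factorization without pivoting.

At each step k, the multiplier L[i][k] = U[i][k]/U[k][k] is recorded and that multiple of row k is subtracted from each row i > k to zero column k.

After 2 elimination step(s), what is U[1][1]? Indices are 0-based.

Step 1: pivot at (0,0) is -2.
  row1 ← row1 − (-4)·row0  ⇒  L[1][0]=-4, U row1=(0, 1, 3, -4)
  row2 ← row2 − (-4)·row0  ⇒  L[2][0]=-4, U row2=(0, 4, 11, -16)
  row3 ← row3 − (3)·row0  ⇒  L[3][0]=3, U row3=(0, 3, 13, -10)
Step 2: pivot at (1,1) is 1.
  row2 ← row2 − (4)·row1  ⇒  L[2][1]=4, U row2=(0, 0, -1, 0)
  row3 ← row3 − (3)·row1  ⇒  L[3][1]=3, U row3=(0, 0, 4, 2)

U[1][1] = 1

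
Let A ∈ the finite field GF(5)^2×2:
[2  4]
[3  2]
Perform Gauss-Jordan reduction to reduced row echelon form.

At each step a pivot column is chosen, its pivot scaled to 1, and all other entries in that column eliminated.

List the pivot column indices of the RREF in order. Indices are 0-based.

pivot columns: 0, 1

step 1: normalize row 0 (÷2) = (1, 2)
  row 1: subtract 3×row0 = (0, 1)
step 2: normalize row 1 (÷1) = (0, 1)
  row 0: subtract 2×row1 = (1, 0)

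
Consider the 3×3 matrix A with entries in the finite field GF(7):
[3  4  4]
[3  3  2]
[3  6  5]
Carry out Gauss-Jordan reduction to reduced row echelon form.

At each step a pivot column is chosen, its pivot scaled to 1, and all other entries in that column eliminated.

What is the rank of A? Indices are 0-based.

step 1: normalize row 0 (÷3) = (1, 6, 6)
  row 1: subtract 3×row0 = (0, 6, 5)
  row 2: subtract 3×row0 = (0, 2, 1)
step 2: normalize row 1 (÷6) = (0, 1, 2)
  row 0: subtract 6×row1 = (1, 0, 1)
  row 2: subtract 2×row1 = (0, 0, 4)
step 3: normalize row 2 (÷4) = (0, 0, 1)
  row 0: subtract 1×row2 = (1, 0, 0)
  row 1: subtract 2×row2 = (0, 1, 0)

rank = 3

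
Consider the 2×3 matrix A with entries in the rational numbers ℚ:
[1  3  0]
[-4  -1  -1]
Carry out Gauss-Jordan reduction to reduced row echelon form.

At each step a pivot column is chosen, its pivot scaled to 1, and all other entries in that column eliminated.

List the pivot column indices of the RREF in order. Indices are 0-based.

[1] R0 /= 1  ⇒  (1, 3, 0)
     R1 -= -4·R0  ⇒  (0, 11, -1)
[2] R1 /= 11  ⇒  (0, 1, -1/11)
     R0 -= 3·R1  ⇒  (1, 0, 3/11)

pivot columns: 0, 1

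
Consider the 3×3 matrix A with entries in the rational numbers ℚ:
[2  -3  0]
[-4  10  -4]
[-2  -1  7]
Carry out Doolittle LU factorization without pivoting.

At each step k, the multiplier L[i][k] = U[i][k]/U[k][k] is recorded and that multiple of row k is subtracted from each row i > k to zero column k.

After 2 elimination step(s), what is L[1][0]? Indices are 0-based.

k=0: U[0][0]=2
  eliminate (1,0): mult=-2, new row 1: (0, 4, -4); set L[1][0]=-2
  eliminate (2,0): mult=-1, new row 2: (0, -4, 7); set L[2][0]=-1
k=1: U[1][1]=4
  eliminate (2,1): mult=-1, new row 2: (0, 0, 3); set L[2][1]=-1

L[1][0] = -2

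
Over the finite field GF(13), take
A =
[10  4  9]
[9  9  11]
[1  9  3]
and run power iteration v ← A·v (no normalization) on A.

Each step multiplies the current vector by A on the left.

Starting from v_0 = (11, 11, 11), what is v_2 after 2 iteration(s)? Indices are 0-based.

v_2 = (10, 0, 4)

v_0 = (11, 11, 11).
v_1 = A·v_0 = (6, 7, 0).
v_2 = A·v_1 = (10, 0, 4).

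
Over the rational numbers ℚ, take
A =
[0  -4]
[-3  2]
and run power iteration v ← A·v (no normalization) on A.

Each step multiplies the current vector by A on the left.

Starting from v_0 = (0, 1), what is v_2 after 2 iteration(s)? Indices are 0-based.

v_2 = (-8, 16)

v_0 = (0, 1).
v_1 = A·v_0 = (-4, 2).
v_2 = A·v_1 = (-8, 16).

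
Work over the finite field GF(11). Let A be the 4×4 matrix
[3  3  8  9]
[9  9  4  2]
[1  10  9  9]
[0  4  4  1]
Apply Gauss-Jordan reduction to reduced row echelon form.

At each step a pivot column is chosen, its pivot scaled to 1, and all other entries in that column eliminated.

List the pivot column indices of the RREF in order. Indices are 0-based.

pivot columns: 0, 1, 2, 3

step 1: normalize row 0 (÷3) = (1, 1, 10, 3)
  row 1: subtract 9×row0 = (0, 0, 2, 8)
  row 2: subtract 1×row0 = (0, 9, 10, 6)
step 2: exchange rows 1,2
step 2: normalize row 1 (÷9) = (0, 1, 6, 8)
  row 0: subtract 1×row1 = (1, 0, 4, 6)
  row 3: subtract 4×row1 = (0, 0, 2, 2)
step 3: normalize row 2 (÷2) = (0, 0, 1, 4)
  row 0: subtract 4×row2 = (1, 0, 0, 1)
  row 1: subtract 6×row2 = (0, 1, 0, 6)
  row 3: subtract 2×row2 = (0, 0, 0, 5)
step 4: normalize row 3 (÷5) = (0, 0, 0, 1)
  row 0: subtract 1×row3 = (1, 0, 0, 0)
  row 1: subtract 6×row3 = (0, 1, 0, 0)
  row 2: subtract 4×row3 = (0, 0, 1, 0)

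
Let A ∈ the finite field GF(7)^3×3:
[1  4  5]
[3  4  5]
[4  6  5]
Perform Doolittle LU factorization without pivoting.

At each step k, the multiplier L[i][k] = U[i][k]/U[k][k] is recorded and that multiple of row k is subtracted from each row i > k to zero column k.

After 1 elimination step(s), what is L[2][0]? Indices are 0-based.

Step 1: pivot at (0,0) is 1.
  row1 ← row1 − (3)·row0  ⇒  L[1][0]=3, U row1=(0, 6, 4)
  row2 ← row2 − (4)·row0  ⇒  L[2][0]=4, U row2=(0, 4, 6)

L[2][0] = 4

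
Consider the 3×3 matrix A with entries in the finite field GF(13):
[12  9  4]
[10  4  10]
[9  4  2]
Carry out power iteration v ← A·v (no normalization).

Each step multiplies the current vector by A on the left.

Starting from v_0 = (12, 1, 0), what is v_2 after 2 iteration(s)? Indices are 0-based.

v_0 = (12, 1, 0).
v_1 = A·v_0 = (10, 7, 8).
v_2 = A·v_1 = (7, 0, 4).

v_2 = (7, 0, 4)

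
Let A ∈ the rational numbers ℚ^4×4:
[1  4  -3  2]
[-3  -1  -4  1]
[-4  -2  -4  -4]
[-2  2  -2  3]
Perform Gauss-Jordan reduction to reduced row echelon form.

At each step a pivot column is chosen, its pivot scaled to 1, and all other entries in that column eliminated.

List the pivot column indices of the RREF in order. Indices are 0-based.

step 1: normalize row 0 (÷1) = (1, 4, -3, 2)
  row 1: subtract -3×row0 = (0, 11, -13, 7)
  row 2: subtract -4×row0 = (0, 14, -16, 4)
  row 3: subtract -2×row0 = (0, 10, -8, 7)
step 2: normalize row 1 (÷11) = (0, 1, -13/11, 7/11)
  row 0: subtract 4×row1 = (1, 0, 19/11, -6/11)
  row 2: subtract 14×row1 = (0, 0, 6/11, -54/11)
  row 3: subtract 10×row1 = (0, 0, 42/11, 7/11)
step 3: normalize row 2 (÷6/11) = (0, 0, 1, -9)
  row 0: subtract 19/11×row2 = (1, 0, 0, 15)
  row 1: subtract -13/11×row2 = (0, 1, 0, -10)
  row 3: subtract 42/11×row2 = (0, 0, 0, 35)
step 4: normalize row 3 (÷35) = (0, 0, 0, 1)
  row 0: subtract 15×row3 = (1, 0, 0, 0)
  row 1: subtract -10×row3 = (0, 1, 0, 0)
  row 2: subtract -9×row3 = (0, 0, 1, 0)

pivot columns: 0, 1, 2, 3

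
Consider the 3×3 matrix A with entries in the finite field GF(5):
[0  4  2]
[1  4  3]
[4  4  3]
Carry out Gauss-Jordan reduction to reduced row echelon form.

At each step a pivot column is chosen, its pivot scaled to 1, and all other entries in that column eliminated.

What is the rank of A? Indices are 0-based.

rank = 3

[1] R0 <-> R1
[1] R0 /= 1  ⇒  (1, 4, 3)
     R2 -= 4·R0  ⇒  (0, 3, 1)
[2] R1 /= 4  ⇒  (0, 1, 3)
     R0 -= 4·R1  ⇒  (1, 0, 1)
     R2 -= 3·R1  ⇒  (0, 0, 2)
[3] R2 /= 2  ⇒  (0, 0, 1)
     R0 -= 1·R2  ⇒  (1, 0, 0)
     R1 -= 3·R2  ⇒  (0, 1, 0)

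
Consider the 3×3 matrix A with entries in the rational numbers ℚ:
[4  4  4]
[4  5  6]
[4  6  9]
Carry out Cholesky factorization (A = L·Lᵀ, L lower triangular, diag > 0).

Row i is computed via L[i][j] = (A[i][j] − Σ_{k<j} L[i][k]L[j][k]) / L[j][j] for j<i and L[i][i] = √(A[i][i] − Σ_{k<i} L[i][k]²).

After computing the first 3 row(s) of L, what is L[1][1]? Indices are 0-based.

L[1][1] = 1

Step 1: L[0][0] = √(4) = 2.
  L[1][0] = (4) / L[0][0] = 2.
Step 2: L[1][1] = √(1) = 1.
  L[2][0] = (4) / L[0][0] = 2.
  L[2][1] = (2) / L[1][1] = 2.
Step 3: L[2][2] = √(1) = 1.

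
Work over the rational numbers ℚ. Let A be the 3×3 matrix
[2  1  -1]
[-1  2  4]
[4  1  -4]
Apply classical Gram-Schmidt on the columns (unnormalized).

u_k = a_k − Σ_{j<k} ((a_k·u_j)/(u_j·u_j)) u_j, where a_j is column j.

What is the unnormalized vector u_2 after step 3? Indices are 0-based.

u_2 = (27/110, -3/55, -3/22)

Step 1: u_0 = a_0 = (2, -1, 4).
Step 2: u_1 = a_1 − (4/21)·u_0 = (13/21, 46/21, 5/21).
Step 3: u_2 = a_2 − (-22/21)·u_0 − (151/110)·u_1 = (27/110, -3/55, -3/22).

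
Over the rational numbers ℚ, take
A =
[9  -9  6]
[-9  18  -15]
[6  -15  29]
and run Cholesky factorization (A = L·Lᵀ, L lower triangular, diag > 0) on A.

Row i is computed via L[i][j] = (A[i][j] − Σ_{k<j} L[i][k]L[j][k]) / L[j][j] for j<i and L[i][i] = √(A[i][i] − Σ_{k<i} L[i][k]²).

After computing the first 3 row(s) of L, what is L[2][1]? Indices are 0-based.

L[2][1] = -3

Step 1: L[0][0] = √(9) = 3.
  L[1][0] = (-9) / L[0][0] = -3.
Step 2: L[1][1] = √(9) = 3.
  L[2][0] = (6) / L[0][0] = 2.
  L[2][1] = (-9) / L[1][1] = -3.
Step 3: L[2][2] = √(16) = 4.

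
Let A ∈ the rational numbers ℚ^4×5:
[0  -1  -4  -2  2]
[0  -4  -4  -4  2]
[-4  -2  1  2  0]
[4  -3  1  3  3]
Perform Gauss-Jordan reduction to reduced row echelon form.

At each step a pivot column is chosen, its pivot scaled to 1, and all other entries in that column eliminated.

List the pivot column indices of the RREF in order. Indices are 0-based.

[1] R0 <-> R2
[1] R0 /= -4  ⇒  (1, 1/2, -1/4, -1/2, 0)
     R3 -= 4·R0  ⇒  (0, -5, 2, 5, 3)
[2] R1 /= -4  ⇒  (0, 1, 1, 1, -1/2)
     R0 -= 1/2·R1  ⇒  (1, 0, -3/4, -1, 1/4)
     R2 -= -1·R1  ⇒  (0, 0, -3, -1, 3/2)
     R3 -= -5·R1  ⇒  (0, 0, 7, 10, 1/2)
[3] R2 /= -3  ⇒  (0, 0, 1, 1/3, -1/2)
     R0 -= -3/4·R2  ⇒  (1, 0, 0, -3/4, -1/8)
     R1 -= 1·R2  ⇒  (0, 1, 0, 2/3, 0)
     R3 -= 7·R2  ⇒  (0, 0, 0, 23/3, 4)
[4] R3 /= 23/3  ⇒  (0, 0, 0, 1, 12/23)
     R0 -= -3/4·R3  ⇒  (1, 0, 0, 0, 49/184)
     R1 -= 2/3·R3  ⇒  (0, 1, 0, 0, -8/23)
     R2 -= 1/3·R3  ⇒  (0, 0, 1, 0, -31/46)

pivot columns: 0, 1, 2, 3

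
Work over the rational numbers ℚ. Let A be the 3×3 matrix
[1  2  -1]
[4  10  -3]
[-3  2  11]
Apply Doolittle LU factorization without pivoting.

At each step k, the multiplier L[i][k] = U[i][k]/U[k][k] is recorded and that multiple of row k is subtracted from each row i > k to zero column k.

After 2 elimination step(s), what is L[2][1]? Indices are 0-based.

k=0: U[0][0]=1
  eliminate (1,0): mult=4, new row 1: (0, 2, 1); set L[1][0]=4
  eliminate (2,0): mult=-3, new row 2: (0, 8, 8); set L[2][0]=-3
k=1: U[1][1]=2
  eliminate (2,1): mult=4, new row 2: (0, 0, 4); set L[2][1]=4

L[2][1] = 4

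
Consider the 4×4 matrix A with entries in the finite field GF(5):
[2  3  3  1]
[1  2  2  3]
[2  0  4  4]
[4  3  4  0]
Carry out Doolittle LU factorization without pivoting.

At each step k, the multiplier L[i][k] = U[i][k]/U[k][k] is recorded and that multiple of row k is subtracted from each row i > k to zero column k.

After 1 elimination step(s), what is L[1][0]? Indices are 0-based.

[col 0] pivot 2
  R1 -= 3*R0 → (0, 3, 3, 0)  (L[1][0] := 3)
  R2 -= 1*R0 → (0, 2, 1, 3)  (L[2][0] := 1)
  R3 -= 2*R0 → (0, 2, 3, 3)  (L[3][0] := 2)

L[1][0] = 3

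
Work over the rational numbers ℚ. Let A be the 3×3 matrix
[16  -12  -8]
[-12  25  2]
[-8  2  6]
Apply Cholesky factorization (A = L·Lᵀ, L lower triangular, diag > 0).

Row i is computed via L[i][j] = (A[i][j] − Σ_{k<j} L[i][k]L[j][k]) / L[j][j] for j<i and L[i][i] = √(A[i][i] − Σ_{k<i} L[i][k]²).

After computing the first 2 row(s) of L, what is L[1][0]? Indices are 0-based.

Step 1: L[0][0] = √(16) = 4.
  L[1][0] = (-12) / L[0][0] = -3.
Step 2: L[1][1] = √(16) = 4.

L[1][0] = -3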